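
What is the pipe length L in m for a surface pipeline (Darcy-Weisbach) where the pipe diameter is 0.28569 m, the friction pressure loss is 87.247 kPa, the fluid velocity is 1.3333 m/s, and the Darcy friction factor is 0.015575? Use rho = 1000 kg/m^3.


L = dP*1000*D / (f*rho*vel^2/2)
L = 87.247*1000*0.28569 / (0.015575*1000*1.3333^2/2)
L = 1800.5 m


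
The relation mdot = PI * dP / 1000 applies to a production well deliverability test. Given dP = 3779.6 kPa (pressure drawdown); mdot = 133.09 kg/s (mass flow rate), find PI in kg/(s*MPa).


PI = mdot * 1000 / dP
PI = 133.09 * 1000 / 3779.6
PI = 35.213 kg/(s*MPa)


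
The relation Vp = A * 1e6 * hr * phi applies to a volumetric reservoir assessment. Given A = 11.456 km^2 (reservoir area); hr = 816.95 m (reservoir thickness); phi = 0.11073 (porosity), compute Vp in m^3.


Vp = A * 1e6 * hr * phi
Vp = 11.456 * 1e6 * 816.95 * 0.11073
Vp = 1.0363e+09 m^3


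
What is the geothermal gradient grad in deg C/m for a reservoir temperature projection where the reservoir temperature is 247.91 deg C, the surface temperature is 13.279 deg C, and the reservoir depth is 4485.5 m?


grad = (T_res - T_surf) / d * 1000
grad = (247.91 - 13.279) / 4485.5 * 1000
grad = 52.30877 deg C/km
Convert: 52.30877 deg C/km * 0.001 = 0.052309 deg C/m
grad = 0.052309 deg C/m


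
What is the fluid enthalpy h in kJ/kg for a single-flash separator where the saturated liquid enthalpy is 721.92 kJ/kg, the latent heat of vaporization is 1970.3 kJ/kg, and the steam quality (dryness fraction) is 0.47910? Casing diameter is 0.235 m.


h = hf + x * hfg
h = 721.92 + 0.47910 * 1970.3
h = 1665.9 kJ/kg


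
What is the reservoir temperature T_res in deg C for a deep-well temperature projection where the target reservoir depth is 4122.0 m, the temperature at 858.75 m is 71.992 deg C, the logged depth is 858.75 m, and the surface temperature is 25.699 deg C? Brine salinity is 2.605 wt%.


Step 1: grad = (T_d1 - T_surf)/d1 * 1000 = (71.992 - 25.699)/858.75 * 1000 = 53.90742 deg C/km
Step 2: T_res = T_surf + grad*d2/1000 = 25.699 + 53.90742*4122.0/1000 = 247.91 deg C
T_res = 247.91 deg C


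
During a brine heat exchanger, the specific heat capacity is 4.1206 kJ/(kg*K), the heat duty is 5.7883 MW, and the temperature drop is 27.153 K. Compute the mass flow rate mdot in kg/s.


mdot = Q * 1000 / (cp * dT)
mdot = 5.7883 * 1000 / (4.1206 * 27.153)
mdot = 51.734 kg/s


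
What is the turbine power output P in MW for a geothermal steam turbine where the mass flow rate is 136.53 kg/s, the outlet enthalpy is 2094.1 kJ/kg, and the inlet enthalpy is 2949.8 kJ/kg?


P = mdot * (h_in - h_out) / 1000
P = 136.53 * (2949.8 - 2094.1) / 1000
P = 116.83 MW


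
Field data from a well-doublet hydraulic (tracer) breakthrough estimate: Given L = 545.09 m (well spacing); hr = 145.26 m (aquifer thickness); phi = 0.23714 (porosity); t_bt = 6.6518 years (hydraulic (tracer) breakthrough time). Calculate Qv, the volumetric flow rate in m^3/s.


Qv = pi*hr*phi*L^2 / (3*t_bt*365.25*86400)
Qv = pi*145.26*0.23714*545.09^2 / (3*6.6518*365.25*86400)
Qv = 0.051059 m^3/s


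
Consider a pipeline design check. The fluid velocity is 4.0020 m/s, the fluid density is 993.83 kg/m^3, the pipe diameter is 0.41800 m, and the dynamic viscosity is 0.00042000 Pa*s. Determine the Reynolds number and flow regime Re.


Step 1: Re = rho*vel*D/mu = 993.83*4.002*0.418/0.00042 = 3.9584e+06
Step 2: Re = 3.9584e+06 > 4000, so flow is turbulent.
Re = 3.9584e+06 (turbulent)


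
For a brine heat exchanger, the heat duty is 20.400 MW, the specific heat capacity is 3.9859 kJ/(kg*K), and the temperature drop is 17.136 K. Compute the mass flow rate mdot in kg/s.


mdot = Q * 1000 / (cp * dT)
mdot = 20.400 * 1000 / (3.9859 * 17.136)
mdot = 298.67 kg/s


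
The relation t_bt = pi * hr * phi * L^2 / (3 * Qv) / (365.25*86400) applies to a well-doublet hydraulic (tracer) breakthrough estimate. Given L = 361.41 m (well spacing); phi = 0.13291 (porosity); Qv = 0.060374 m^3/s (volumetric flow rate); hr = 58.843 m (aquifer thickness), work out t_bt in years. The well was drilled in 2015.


t_bt = pi * hr * phi * L^2 / (3 * Qv) / (365.25*86400)
t_bt = pi * 58.843 * 0.13291 * 361.41^2 / (3 * 0.060374) / (365.25*86400)
t_bt = 0.56147 years


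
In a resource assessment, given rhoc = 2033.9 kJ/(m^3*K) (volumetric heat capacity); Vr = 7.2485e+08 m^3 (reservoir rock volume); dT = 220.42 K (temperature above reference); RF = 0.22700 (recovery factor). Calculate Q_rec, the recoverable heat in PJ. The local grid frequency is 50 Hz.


Step 1: Q_s = Vr*rhoc*dT/1e12 = 7.2485e+08*2033.9*220.42/1e12 = 324.9591 PJ
Step 2: Q_rec = Q_s * RF = 324.9591 * 0.227 = 73.766 PJ
Q_rec = 73.766 PJ


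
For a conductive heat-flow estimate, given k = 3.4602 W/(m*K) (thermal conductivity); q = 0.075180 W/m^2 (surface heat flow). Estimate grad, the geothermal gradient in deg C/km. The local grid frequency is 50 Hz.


grad = q * 1000 / k
grad = 0.075180 * 1000 / 3.4602
grad = 21.727 deg C/km


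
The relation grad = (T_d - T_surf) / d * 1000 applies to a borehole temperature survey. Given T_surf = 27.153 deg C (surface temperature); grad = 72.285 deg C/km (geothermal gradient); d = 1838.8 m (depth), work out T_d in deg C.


T_d = T_surf + grad * d / 1000
T_d = 27.153 + 72.285 * 1838.8 / 1000
T_d = 160.07 deg C


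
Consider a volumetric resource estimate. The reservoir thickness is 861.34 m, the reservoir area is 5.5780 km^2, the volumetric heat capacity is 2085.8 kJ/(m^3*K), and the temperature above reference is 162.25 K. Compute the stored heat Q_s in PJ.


Step 1: Vr = A*1e6*hr = 5.578*1e6*861.34 = 4.804555e+09 m^3
Step 2: Q_s = Vr*rhoc*dT/1e12 = 4.804555e+09*2085.8*162.25/1e12 = 1626.0 PJ
Q_s = 1626.0 PJ


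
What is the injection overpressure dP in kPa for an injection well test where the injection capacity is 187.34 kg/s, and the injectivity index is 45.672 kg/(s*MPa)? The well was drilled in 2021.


dP = mdot * 1000 / II
dP = 187.34 * 1000 / 45.672
dP = 4101.9 kPa


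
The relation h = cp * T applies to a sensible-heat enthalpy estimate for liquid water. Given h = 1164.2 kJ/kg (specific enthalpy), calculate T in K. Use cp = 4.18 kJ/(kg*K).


T = h / cp
T = 1164.2 / 4.18
T = 278.5167 deg C
Convert to K: 278.5167 + 273.15 = 551.67 K
T = 551.67 K


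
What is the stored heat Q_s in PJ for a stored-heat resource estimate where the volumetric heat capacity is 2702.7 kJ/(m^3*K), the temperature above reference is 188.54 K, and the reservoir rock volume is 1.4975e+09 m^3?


Q_s = Vr * rhoc * dT / 1e12
Q_s = 1.4975e+09 * 2702.7 * 188.54 / 1e12
Q_s = 763.08 PJ


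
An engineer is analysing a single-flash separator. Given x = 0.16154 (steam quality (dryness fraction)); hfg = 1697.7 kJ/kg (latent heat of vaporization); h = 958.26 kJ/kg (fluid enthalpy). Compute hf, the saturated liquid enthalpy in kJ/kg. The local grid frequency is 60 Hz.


hf = h - x * hfg
hf = 958.26 - 0.16154 * 1697.7
hf = 684.01 kJ/kg


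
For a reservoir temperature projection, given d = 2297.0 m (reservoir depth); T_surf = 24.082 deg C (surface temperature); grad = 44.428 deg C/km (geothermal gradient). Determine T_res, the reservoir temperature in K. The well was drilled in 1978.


T_res = T_surf + grad * d / 1000
T_res = 24.082 + 44.428 * 2297.0 / 1000
T_res = 126.1331 deg C
Convert to K: 126.1331 + 273.15 = 399.28 K
T_res = 399.28 K


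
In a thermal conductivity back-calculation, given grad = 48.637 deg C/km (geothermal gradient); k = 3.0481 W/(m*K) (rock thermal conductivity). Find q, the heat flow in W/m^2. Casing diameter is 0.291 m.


q = k * grad / 1000
q = 3.0481 * 48.637 / 1000
q = 0.14825 W/m^2


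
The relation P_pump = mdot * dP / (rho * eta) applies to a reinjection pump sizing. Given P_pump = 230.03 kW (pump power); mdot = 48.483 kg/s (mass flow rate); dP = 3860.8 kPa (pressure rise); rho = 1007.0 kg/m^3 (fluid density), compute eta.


eta = mdot * dP / (rho * P_pump)
eta = 48.483 * 3860.8 / (1007.0 * 230.03)
eta = 0.80808


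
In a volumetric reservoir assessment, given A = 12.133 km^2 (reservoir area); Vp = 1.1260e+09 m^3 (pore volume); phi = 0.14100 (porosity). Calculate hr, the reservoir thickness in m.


hr = Vp / (A * 1e6 * phi)
hr = 1.1260e+09 / (12.133 * 1e6 * 0.14100)
hr = 658.19 m


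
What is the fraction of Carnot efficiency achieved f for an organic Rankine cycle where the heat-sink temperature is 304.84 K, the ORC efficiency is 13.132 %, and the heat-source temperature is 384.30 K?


f = (eta_orc/100) / (1 - Tc/Th)
f = (13.132/100) / (1 - 304.84/384.30)
f = 0.63512


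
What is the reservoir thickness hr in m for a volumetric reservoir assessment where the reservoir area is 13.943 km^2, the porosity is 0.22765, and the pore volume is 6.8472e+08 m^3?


hr = Vp / (A * 1e6 * phi)
hr = 6.8472e+08 / (13.943 * 1e6 * 0.22765)
hr = 215.72 m


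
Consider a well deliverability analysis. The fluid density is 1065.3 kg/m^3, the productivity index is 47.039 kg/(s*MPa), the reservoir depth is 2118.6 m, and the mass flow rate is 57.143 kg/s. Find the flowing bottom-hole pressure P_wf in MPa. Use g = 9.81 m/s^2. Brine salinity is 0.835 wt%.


Step 1: P_i = rho*g*h/1e6 = 1065.3*9.81*2118.6/1e6 = 22.14063 MPa
Step 2: P_wf = P_i - mdot/PI = 22.14063 - 57.143/47.039 = 20.926 MPa
P_wf = 20.926 MPa


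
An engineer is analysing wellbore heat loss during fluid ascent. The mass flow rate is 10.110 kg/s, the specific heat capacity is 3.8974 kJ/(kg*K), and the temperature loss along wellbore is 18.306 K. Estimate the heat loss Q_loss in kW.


Q_loss = mdot * cp * dT
Q_loss = 10.110 * 3.8974 * 18.306
Q_loss = 721.31 kW


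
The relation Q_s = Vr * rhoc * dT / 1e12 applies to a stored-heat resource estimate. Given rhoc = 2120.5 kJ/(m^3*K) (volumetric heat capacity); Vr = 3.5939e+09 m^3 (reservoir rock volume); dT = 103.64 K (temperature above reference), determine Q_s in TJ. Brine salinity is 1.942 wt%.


Q_s = Vr * rhoc * dT / 1e12
Q_s = 3.5939e+09 * 2120.5 * 103.64 / 1e12
Q_s = 789.8264 PJ
Convert: 789.8264 PJ * 1000.0 = 7.8983e+05 TJ
Q_s = 7.8983e+05 TJ


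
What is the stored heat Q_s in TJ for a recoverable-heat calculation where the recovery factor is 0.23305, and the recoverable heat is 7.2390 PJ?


Q_s = Q_rec / RF
Q_s = 7.2390 / 0.23305
Q_s = 31.06200 PJ
Convert: 31.06200 PJ * 1000.0 = 31062 TJ
Q_s = 31062 TJ


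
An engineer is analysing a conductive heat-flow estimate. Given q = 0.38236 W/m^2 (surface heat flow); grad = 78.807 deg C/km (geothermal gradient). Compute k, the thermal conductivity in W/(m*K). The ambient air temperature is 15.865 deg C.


k = q * 1000 / grad
k = 0.38236 * 1000 / 78.807
k = 4.8519 W/(m*K)


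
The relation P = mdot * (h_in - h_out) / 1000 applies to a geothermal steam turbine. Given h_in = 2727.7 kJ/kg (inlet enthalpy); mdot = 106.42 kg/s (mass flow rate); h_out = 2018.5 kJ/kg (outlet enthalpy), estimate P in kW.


P = mdot * (h_in - h_out) / 1000
P = 106.42 * (2727.7 - 2018.5) / 1000
P = 75.47306 MW
Convert: 75.47306 MW * 1000.0 = 75473 kW
P = 75473 kW


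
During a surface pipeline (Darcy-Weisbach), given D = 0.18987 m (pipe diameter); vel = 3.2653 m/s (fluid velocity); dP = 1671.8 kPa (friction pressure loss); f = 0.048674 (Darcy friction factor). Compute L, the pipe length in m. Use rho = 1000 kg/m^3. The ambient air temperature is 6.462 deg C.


L = dP*1000*D / (f*rho*vel^2/2)
L = 1671.8*1000*0.18987 / (0.048674*1000*3.2653^2/2)
L = 1223.3 m


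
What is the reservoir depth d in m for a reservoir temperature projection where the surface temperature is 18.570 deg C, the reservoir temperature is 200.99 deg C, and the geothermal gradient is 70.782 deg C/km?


d = (T_res - T_surf) / grad * 1000
d = (200.99 - 18.570) / 70.782 * 1000
d = 2577.2 m


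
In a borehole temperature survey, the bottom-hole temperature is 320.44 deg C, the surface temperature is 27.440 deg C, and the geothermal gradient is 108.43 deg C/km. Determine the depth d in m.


d = (T_d - T_surf) / grad * 1000
d = (320.44 - 27.440) / 108.43 * 1000
d = 2702.2 m


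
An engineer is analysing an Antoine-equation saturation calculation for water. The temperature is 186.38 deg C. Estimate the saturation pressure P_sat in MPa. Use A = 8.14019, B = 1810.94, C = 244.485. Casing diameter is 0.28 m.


P_sat = 10^(A - B/(C + T)) / 760 * 0.101325
P_sat = 10^(8.14019 - 1810.94/(244.485 + 186.38)) / 760 * 0.101325
P_sat = 1.1536 MPa


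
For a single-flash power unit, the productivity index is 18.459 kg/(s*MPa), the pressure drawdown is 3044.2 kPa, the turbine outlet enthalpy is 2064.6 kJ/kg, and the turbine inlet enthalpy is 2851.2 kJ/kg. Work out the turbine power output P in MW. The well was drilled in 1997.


Step 1: mdot = PI * dP / 1000 = 18.459 * 3044.2 / 1000 = 56.19289 kg/s
Step 2: P = mdot*(h_in - h_out)/1000 = 56.19289*(2851.2 - 2064.6)/1000 = 44.201 MW
P = 44.201 MW


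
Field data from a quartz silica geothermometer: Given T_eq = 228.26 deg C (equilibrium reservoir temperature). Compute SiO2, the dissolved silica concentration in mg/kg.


SiO2 = 10^(5.19 - 1309/(T_eq + 273.15))
SiO2 = 10^(5.19 - 1309/(228.26 + 273.15))
SiO2 = 379.63 mg/kg


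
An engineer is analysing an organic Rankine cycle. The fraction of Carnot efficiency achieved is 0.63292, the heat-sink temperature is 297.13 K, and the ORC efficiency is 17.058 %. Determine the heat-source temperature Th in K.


Th = Tc / (1 - (eta_orc/100)/f)
Th = 297.13 / (1 - (17.058/100)/0.63292)
Th = 406.76 K


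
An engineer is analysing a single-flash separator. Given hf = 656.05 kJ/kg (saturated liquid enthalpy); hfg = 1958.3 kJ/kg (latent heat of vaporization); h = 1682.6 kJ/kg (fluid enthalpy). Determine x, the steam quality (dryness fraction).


x = (h - hf) / hfg
x = (1682.6 - 656.05) / 1958.3
x = 0.52420


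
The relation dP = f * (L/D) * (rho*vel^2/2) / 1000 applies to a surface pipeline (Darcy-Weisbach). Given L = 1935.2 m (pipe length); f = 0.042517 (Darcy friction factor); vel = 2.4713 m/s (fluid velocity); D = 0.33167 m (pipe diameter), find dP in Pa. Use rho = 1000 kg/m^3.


dP = f * (L/D) * (rho*vel^2/2) / 1000
dP = 0.042517 * (1935.2/0.33167) * (1000*2.4713^2/2) / 1000
dP = 757.5359 kPa
Convert: 757.5359 kPa * 1000.0 = 7.5754e+05 Pa
dP = 7.5754e+05 Pa


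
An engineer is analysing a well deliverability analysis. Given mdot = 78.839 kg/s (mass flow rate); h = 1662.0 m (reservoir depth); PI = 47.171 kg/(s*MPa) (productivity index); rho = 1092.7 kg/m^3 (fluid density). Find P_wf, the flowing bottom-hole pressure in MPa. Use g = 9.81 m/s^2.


Step 1: P_i = rho*g*h/1e6 = 1092.7*9.81*1662.0/1e6 = 17.81562 MPa
Step 2: P_wf = P_i - mdot/PI = 17.81562 - 78.839/47.171 = 16.144 MPa
P_wf = 16.144 MPa


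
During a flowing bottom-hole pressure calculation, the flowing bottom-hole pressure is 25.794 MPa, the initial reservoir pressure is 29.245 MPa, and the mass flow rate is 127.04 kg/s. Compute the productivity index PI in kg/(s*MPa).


PI = mdot / (P_i - P_wf)
PI = 127.04 / (29.245 - 25.794)
PI = 36.813 kg/(s*MPa)


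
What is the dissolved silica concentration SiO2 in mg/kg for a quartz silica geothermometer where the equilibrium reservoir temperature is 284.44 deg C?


SiO2 = 10^(5.19 - 1309/(T_eq + 273.15))
SiO2 = 10^(5.19 - 1309/(284.44 + 273.15))
SiO2 = 695.66 mg/kg


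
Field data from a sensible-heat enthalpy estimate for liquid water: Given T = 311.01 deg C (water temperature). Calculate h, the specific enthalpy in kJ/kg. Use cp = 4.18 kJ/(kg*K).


h = cp * T
h = 4.18 * 311.01
h = 1300.0 kJ/kg


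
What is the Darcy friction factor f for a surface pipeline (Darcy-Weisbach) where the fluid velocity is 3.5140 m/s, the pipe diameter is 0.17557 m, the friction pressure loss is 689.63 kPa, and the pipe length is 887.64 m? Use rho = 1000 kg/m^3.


f = dP*1000 / ((L/D)*(rho*vel^2/2))
f = 689.63*1000 / ((887.64/0.17557)*(1000*3.5140^2/2))
f = 0.022093


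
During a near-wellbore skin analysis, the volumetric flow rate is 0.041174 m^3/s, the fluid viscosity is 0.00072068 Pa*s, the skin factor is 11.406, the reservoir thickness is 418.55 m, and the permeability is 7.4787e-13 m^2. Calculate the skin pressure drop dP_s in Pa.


dP_s = S * q * mu / (2*pi*k*hr) / 1000
dP_s = 11.406 * 0.041174 * 0.00072068 / (2*pi*7.4787e-13*418.55) / 1000
dP_s = 172.0860 kPa
Convert: 172.0860 kPa * 1000.0 = 1.7209e+05 Pa
dP_s = 1.7209e+05 Pa


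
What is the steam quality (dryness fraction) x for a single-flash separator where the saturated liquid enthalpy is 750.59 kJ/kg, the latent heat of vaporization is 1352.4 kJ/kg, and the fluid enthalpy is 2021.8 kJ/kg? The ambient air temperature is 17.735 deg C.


x = (h - hf) / hfg
x = (2021.8 - 750.59) / 1352.4
x = 0.93997


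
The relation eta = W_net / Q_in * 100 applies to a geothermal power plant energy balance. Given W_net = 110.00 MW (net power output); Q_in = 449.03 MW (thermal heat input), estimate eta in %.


eta = W_net / Q_in * 100
eta = 110.00 / 449.03 * 100
eta = 24.497 %


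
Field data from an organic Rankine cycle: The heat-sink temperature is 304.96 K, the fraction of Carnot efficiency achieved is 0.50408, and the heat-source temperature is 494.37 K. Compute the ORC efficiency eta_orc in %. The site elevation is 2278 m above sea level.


eta_orc = (1 - Tc/Th) * f * 100
eta_orc = (1 - 304.96/494.37) * 0.50408 * 100
eta_orc = 19.313 %


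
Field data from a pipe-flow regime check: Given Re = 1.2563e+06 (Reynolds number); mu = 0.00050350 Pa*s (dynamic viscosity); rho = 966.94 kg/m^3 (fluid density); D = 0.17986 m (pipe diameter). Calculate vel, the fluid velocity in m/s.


vel = Re * mu / (rho * D)
vel = 1.2563e+06 * 0.00050350 / (966.94 * 0.17986)
vel = 3.6371 m/s


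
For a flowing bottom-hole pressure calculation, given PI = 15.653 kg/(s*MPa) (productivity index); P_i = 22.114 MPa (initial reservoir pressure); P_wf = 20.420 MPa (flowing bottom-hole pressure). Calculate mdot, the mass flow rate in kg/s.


mdot = (P_i - P_wf) * PI
mdot = (22.114 - 20.420) * 15.653
mdot = 26.516 kg/s


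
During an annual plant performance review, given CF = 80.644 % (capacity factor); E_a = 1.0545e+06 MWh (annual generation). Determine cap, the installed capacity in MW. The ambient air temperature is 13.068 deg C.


cap = E_a / (CF/100 * 8760)
cap = 1.0545e+06 / (80.644/100 * 8760)
cap = 149.27 MW


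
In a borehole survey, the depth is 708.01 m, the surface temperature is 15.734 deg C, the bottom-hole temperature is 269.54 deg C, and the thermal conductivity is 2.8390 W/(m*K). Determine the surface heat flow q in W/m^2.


Step 1: grad = (T_d - T_surf)/d * 1000 = (269.54 - 15.734)/708.01 * 1000 = 358.4780 deg C/km
Step 2: q = k * grad / 1000 = 2.839 * 358.4780 / 1000 = 1.0177 W/m^2
q = 1.0177 W/m^2


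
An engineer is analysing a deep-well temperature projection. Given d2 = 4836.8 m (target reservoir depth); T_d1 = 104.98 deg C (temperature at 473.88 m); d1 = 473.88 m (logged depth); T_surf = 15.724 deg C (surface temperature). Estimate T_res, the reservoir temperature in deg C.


Step 1: grad = (T_d1 - T_surf)/d1 * 1000 = (104.98 - 15.724)/473.88 * 1000 = 188.3515 deg C/km
Step 2: T_res = T_surf + grad*d2/1000 = 15.724 + 188.3515*4836.8/1000 = 926.74 deg C
T_res = 926.74 deg C


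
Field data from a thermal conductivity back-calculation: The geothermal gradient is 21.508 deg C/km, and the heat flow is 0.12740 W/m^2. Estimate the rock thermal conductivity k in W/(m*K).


k = q / (grad / 1000)
k = 0.12740 / (21.508 / 1000)
k = 5.9234 W/(m*K)


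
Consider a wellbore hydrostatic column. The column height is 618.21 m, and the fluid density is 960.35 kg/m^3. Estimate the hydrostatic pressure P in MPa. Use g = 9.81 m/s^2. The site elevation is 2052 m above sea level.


P = rho * g * h / 1e6
P = 960.35 * 9.81 * 618.21 / 1e6
P = 5.8242 MPa


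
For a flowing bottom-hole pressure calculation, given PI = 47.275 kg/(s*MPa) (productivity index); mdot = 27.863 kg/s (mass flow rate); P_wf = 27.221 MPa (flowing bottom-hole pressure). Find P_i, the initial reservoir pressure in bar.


P_i = P_wf + mdot / PI
P_i = 27.221 + 27.863 / 47.275
P_i = 27.81038 MPa
Convert: 27.81038 MPa * 10.0 = 278.10 bar
P_i = 278.10 bar


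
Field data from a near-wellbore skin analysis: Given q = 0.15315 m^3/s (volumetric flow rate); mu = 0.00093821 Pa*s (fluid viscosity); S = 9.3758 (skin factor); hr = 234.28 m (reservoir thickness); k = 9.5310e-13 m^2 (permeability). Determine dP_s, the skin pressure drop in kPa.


dP_s = S * q * mu / (2*pi*k*hr) / 1000
dP_s = 9.3758 * 0.15315 * 0.00093821 / (2*pi*9.5310e-13*234.28) / 1000
dP_s = 960.22 kPa


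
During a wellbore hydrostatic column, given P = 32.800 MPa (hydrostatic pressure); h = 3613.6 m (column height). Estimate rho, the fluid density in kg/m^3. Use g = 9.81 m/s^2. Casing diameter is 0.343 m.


rho = P * 1e6 / (g * h)
rho = 32.800 * 1e6 / (9.81 * 3613.6)
rho = 925.26 kg/m^3


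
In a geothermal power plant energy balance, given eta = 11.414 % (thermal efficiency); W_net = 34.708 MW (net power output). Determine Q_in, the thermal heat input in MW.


Q_in = W_net / (eta / 100)
Q_in = 34.708 / (11.414 / 100)
Q_in = 304.08 MW


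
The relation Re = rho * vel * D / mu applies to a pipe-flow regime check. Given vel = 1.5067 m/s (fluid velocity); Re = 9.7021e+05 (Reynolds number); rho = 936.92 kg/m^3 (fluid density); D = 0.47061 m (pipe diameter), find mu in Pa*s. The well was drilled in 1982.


mu = rho * vel * D / Re
mu = 936.92 * 1.5067 * 0.47061 / 9.7021e+05
mu = 0.00068474 Pa*s


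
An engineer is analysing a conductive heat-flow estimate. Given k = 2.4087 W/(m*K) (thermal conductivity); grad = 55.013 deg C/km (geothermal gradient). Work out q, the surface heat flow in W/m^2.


q = k * grad / 1000
q = 2.4087 * 55.013 / 1000
q = 0.13251 W/m^2


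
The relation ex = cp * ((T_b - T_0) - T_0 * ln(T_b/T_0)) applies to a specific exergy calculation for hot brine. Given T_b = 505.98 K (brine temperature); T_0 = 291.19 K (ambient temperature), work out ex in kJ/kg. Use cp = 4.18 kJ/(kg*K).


ex = cp * ((T_b - T_0) - T_0 * ln(T_b/T_0))
ex = 4.18 * ((505.98 - 291.19) - 291.19 * ln(505.98/291.19))
ex = 225.31 kJ/kg


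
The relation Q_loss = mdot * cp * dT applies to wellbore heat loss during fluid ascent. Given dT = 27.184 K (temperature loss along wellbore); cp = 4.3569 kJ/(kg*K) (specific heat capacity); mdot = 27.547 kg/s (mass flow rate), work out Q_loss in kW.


Q_loss = mdot * cp * dT
Q_loss = 27.547 * 4.3569 * 27.184
Q_loss = 3262.6 kW


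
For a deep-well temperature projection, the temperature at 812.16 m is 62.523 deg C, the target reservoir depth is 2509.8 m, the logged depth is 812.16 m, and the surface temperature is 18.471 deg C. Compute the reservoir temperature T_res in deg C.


Step 1: grad = (T_d1 - T_surf)/d1 * 1000 = (62.523 - 18.471)/812.16 * 1000 = 54.24054 deg C/km
Step 2: T_res = T_surf + grad*d2/1000 = 18.471 + 54.24054*2509.8/1000 = 154.60 deg C
T_res = 154.60 deg C


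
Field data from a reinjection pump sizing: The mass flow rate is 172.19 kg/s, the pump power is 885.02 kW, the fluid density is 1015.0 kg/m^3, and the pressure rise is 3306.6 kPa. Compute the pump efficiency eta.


eta = mdot * dP / (rho * P_pump)
eta = 172.19 * 3306.6 / (1015.0 * 885.02)
eta = 0.63383


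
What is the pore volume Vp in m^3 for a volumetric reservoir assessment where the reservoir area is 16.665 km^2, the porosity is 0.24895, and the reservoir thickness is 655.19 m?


Vp = A * 1e6 * hr * phi
Vp = 16.665 * 1e6 * 655.19 * 0.24895
Vp = 2.7182e+09 m^3


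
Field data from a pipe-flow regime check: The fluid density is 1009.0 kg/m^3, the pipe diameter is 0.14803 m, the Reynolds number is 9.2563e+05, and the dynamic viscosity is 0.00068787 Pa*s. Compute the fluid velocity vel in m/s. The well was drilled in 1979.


vel = Re * mu / (rho * D)
vel = 9.2563e+05 * 0.00068787 / (1009.0 * 0.14803)
vel = 4.2629 m/s


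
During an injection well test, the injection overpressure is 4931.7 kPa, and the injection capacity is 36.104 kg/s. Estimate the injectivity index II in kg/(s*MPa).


II = mdot * 1000 / dP
II = 36.104 * 1000 / 4931.7
II = 7.3208 kg/(s*MPa)


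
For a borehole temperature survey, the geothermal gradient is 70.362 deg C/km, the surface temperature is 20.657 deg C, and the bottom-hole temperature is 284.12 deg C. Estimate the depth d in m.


d = (T_d - T_surf) / grad * 1000
d = (284.12 - 20.657) / 70.362 * 1000
d = 3744.4 m


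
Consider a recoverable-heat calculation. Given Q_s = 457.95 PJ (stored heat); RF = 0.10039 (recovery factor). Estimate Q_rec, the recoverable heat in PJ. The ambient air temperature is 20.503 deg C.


Q_rec = Q_s * RF
Q_rec = 457.95 * 0.10039
Q_rec = 45.974 PJ


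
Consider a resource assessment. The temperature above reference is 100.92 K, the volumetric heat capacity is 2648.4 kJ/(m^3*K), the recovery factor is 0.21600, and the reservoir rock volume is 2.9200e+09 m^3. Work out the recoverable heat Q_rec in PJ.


Step 1: Q_s = Vr*rhoc*dT/1e12 = 2.9200e+09*2648.4*100.92/1e12 = 780.4475 PJ
Step 2: Q_rec = Q_s * RF = 780.4475 * 0.216 = 168.58 PJ
Q_rec = 168.58 PJ


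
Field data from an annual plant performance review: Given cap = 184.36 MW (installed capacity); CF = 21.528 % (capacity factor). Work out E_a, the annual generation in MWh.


E_a = CF / 100 * cap * 8760
E_a = 21.528 / 100 * 184.36 * 8760
E_a = 3.4768e+05 MWh


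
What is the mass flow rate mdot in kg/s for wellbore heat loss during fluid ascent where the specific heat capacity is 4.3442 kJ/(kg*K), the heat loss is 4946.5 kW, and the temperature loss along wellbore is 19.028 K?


mdot = Q_loss / (cp * dT)
mdot = 4946.5 / (4.3442 * 19.028)
mdot = 59.840 kg/s


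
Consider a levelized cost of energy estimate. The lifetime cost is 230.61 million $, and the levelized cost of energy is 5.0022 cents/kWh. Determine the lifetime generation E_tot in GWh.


E_tot = C_tot / LCOE * 100
E_tot = 230.61 / 5.0022 * 100
E_tot = 4610.2 GWh


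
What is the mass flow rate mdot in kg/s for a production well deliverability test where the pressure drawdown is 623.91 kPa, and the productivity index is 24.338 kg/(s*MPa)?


mdot = PI * dP / 1000
mdot = 24.338 * 623.91 / 1000
mdot = 15.185 kg/s


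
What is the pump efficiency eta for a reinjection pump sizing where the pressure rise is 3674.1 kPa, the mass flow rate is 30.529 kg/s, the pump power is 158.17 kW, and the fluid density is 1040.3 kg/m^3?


eta = mdot * dP / (rho * P_pump)
eta = 30.529 * 3674.1 / (1040.3 * 158.17)
eta = 0.68168


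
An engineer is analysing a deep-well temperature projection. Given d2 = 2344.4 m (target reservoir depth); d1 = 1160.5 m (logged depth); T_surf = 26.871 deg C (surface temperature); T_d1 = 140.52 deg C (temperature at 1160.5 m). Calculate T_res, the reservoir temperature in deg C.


Step 1: grad = (T_d1 - T_surf)/d1 * 1000 = (140.52 - 26.871)/1160.5 * 1000 = 97.93106 deg C/km
Step 2: T_res = T_surf + grad*d2/1000 = 26.871 + 97.93106*2344.4/1000 = 256.46 deg C
T_res = 256.46 deg C


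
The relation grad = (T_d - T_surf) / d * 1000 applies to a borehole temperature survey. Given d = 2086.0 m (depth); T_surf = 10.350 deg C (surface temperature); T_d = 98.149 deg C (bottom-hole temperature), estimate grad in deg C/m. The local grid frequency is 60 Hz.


grad = (T_d - T_surf) / d * 1000
grad = (98.149 - 10.350) / 2086.0 * 1000
grad = 42.08965 deg C/km
Convert: 42.08965 deg C/km * 0.001 = 0.042090 deg C/m
grad = 0.042090 deg C/m


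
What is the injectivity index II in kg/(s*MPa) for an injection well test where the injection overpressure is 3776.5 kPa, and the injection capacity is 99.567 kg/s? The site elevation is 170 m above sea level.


II = mdot * 1000 / dP
II = 99.567 * 1000 / 3776.5
II = 26.365 kg/(s*MPa)


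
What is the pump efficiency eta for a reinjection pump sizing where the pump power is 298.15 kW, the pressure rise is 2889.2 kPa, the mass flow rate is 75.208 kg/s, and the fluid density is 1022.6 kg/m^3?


eta = mdot * dP / (rho * P_pump)
eta = 75.208 * 2889.2 / (1022.6 * 298.15)
eta = 0.71269


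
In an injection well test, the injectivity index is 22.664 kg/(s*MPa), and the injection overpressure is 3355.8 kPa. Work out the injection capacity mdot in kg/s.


mdot = II * dP / 1000
mdot = 22.664 * 3355.8 / 1000
mdot = 76.056 kg/s


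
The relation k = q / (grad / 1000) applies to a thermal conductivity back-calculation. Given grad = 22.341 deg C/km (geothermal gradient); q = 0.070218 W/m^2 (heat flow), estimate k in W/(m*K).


k = q / (grad / 1000)
k = 0.070218 / (22.341 / 1000)
k = 3.1430 W/(m*K)


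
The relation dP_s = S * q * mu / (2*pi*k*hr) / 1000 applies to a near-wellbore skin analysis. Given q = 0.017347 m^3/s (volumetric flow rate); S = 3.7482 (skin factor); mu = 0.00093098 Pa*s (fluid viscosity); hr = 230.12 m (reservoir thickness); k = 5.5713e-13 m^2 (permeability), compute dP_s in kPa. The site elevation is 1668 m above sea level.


dP_s = S * q * mu / (2*pi*k*hr) / 1000
dP_s = 3.7482 * 0.017347 * 0.00093098 / (2*pi*5.5713e-13*230.12) / 1000
dP_s = 75.144 kPa


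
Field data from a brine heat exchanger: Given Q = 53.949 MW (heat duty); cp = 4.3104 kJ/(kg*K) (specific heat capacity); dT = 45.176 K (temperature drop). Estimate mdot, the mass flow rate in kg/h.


mdot = Q * 1000 / (cp * dT)
mdot = 53.949 * 1000 / (4.3104 * 45.176)
mdot = 277.0499 kg/s
Convert: 277.0499 kg/s * 3600.0 = 9.9738e+05 kg/h
mdot = 9.9738e+05 kg/h


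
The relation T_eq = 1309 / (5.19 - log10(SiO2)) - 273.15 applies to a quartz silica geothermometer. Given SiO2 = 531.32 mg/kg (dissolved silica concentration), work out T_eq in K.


T_eq = 1309 / (5.19 - log10(SiO2)) - 273.15
T_eq = 1309 / (5.19 - log10(531.32)) - 273.15
T_eq = 257.9612 deg C
Convert to K: 257.9612 + 273.15 = 531.11 K
T_eq = 531.11 K


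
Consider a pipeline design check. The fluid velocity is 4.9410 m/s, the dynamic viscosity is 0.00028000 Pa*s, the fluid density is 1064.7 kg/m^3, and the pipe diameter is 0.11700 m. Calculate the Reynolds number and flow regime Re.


Step 1: Re = rho*vel*D/mu = 1064.7*4.941*0.117/0.00028 = 2.1982e+06
Step 2: Re = 2.1982e+06 > 4000, so flow is turbulent.
Re = 2.1982e+06 (turbulent)


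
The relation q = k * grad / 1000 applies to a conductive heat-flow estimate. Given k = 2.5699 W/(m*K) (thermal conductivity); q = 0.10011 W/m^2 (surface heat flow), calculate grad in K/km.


grad = q * 1000 / k
grad = 0.10011 * 1000 / 2.5699
grad = 38.95482 deg C/km
Convert: 38.95482 deg C/km * 1.0 = 38.955 K/km
grad = 38.955 K/km


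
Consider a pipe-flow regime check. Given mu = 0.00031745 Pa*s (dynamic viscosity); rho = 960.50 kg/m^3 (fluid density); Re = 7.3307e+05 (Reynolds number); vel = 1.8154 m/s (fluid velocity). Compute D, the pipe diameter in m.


D = Re * mu / (rho * vel)
D = 7.3307e+05 * 0.00031745 / (960.50 * 1.8154)
D = 0.13346 m


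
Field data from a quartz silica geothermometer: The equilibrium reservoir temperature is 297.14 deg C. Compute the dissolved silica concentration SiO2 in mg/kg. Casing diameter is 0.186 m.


SiO2 = 10^(5.19 - 1309/(T_eq + 273.15))
SiO2 = 10^(5.19 - 1309/(297.14 + 273.15))
SiO2 = 784.65 mg/kg


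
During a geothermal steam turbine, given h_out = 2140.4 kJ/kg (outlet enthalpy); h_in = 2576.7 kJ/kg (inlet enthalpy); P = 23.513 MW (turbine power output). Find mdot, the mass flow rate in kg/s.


mdot = P * 1000 / (h_in - h_out)
mdot = 23.513 * 1000 / (2576.7 - 2140.4)
mdot = 53.892 kg/s


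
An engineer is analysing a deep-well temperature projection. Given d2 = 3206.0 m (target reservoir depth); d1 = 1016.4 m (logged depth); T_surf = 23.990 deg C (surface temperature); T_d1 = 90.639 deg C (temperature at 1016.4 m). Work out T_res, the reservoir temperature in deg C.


Step 1: grad = (T_d1 - T_surf)/d1 * 1000 = (90.639 - 23.99)/1016.4 * 1000 = 65.57359 deg C/km
Step 2: T_res = T_surf + grad*d2/1000 = 23.99 + 65.57359*3206.0/1000 = 234.22 deg C
T_res = 234.22 deg C


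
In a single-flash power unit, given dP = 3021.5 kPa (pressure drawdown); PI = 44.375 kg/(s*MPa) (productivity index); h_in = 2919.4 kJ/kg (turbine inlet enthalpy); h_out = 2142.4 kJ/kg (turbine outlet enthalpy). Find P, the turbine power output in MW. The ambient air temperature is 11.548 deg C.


Step 1: mdot = PI * dP / 1000 = 44.375 * 3021.5 / 1000 = 134.0791 kg/s
Step 2: P = mdot*(h_in - h_out)/1000 = 134.0791*(2919.4 - 2142.4)/1000 = 104.18 MW
P = 104.18 MW


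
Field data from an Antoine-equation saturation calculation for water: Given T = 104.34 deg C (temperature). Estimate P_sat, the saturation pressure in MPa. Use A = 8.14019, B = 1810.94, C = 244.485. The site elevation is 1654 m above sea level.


P_sat = 10^(A - B/(C + T)) / 760 * 0.101325
P_sat = 10^(8.14019 - 1810.94/(244.485 + 104.34)) / 760 * 0.101325
P_sat = 0.11845 MPa


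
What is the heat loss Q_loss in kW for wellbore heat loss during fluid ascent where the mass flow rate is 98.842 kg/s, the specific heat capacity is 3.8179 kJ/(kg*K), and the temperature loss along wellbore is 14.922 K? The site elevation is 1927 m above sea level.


Q_loss = mdot * cp * dT
Q_loss = 98.842 * 3.8179 * 14.922
Q_loss = 5631.1 kW


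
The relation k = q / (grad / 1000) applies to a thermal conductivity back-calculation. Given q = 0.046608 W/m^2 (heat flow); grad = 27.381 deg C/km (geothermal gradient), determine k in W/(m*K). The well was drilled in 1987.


k = q / (grad / 1000)
k = 0.046608 / (27.381 / 1000)
k = 1.7022 W/(m*K)


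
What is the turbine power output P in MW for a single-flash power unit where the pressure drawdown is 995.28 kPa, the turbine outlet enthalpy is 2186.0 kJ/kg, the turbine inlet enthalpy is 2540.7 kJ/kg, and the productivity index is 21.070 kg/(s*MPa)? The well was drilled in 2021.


Step 1: mdot = PI * dP / 1000 = 21.07 * 995.28 / 1000 = 20.97055 kg/s
Step 2: P = mdot*(h_in - h_out)/1000 = 20.97055*(2540.7 - 2186.0)/1000 = 7.4383 MW
P = 7.4383 MW


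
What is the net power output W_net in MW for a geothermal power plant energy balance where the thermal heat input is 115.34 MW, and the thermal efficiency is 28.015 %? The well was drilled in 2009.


W_net = eta / 100 * Q_in
W_net = 28.015 / 100 * 115.34
W_net = 32.313 MW


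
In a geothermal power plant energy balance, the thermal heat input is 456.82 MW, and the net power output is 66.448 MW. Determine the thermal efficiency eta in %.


eta = W_net / Q_in * 100
eta = 66.448 / 456.82 * 100
eta = 14.546 %


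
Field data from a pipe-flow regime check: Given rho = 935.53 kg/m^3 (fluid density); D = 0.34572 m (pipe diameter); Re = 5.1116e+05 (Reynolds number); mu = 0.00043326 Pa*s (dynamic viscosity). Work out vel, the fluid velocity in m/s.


vel = Re * mu / (rho * D)
vel = 5.1116e+05 * 0.00043326 / (935.53 * 0.34572)
vel = 0.68474 m/s


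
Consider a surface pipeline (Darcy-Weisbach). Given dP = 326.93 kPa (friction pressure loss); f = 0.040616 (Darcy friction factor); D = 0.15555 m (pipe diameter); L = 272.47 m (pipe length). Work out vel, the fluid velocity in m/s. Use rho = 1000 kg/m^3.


vel = sqrt(dP*1000*2*D / (f*L*rho))
vel = sqrt(326.93*1000*2*0.15555 / (0.040616*272.47*1000))
vel = 3.0316 m/s


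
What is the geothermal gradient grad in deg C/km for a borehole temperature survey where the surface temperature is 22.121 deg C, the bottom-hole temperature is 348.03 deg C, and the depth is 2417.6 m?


grad = (T_d - T_surf) / d * 1000
grad = (348.03 - 22.121) / 2417.6 * 1000
grad = 134.81 deg C/km


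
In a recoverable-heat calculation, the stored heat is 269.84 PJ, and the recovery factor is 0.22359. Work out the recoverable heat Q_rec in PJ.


Q_rec = Q_s * RF
Q_rec = 269.84 * 0.22359
Q_rec = 60.334 PJ


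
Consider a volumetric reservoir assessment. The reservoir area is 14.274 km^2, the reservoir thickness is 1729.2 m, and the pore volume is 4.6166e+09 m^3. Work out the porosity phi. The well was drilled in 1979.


phi = Vp / (A * 1e6 * hr)
phi = 4.6166e+09 / (14.274 * 1e6 * 1729.2)
phi = 0.18704


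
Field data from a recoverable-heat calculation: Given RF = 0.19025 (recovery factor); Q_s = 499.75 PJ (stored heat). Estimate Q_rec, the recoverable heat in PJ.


Q_rec = Q_s * RF
Q_rec = 499.75 * 0.19025
Q_rec = 95.077 PJ


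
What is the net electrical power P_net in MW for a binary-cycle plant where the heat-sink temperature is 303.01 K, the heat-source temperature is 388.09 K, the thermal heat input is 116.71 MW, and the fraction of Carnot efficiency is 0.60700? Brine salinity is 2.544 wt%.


Step 1: eta = (1 - Tc/Th)*f = (1 - 303.01/388.09)*0.607 = 0.1330711
Step 2: P_net = eta * Q_in = 0.1330711 * 116.71 = 15.531 MW
P_net = 15.531 MW


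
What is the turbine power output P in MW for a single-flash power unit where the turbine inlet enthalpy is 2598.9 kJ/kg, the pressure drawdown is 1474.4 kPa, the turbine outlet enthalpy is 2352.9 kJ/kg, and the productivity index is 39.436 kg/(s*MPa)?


Step 1: mdot = PI * dP / 1000 = 39.436 * 1474.4 / 1000 = 58.14444 kg/s
Step 2: P = mdot*(h_in - h_out)/1000 = 58.14444*(2598.9 - 2352.9)/1000 = 14.304 MW
P = 14.304 MW


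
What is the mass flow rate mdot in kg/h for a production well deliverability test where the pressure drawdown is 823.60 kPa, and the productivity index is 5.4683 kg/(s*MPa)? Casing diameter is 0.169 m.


mdot = PI * dP / 1000
mdot = 5.4683 * 823.60 / 1000
mdot = 4.503692 kg/s
Convert: 4.503692 kg/s * 3600.0 = 16213 kg/h
mdot = 16213 kg/h


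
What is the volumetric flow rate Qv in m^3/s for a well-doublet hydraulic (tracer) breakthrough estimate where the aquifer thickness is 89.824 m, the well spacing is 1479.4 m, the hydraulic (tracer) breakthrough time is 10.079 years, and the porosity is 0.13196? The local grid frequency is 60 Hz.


Qv = pi*hr*phi*L^2 / (3*t_bt*365.25*86400)
Qv = pi*89.824*0.13196*1479.4^2 / (3*10.079*365.25*86400)
Qv = 0.085411 m^3/s


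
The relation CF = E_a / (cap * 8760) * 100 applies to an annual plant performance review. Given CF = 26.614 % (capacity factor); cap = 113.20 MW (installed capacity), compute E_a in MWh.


E_a = CF / 100 * cap * 8760
E_a = 26.614 / 100 * 113.20 * 8760
E_a = 2.6391e+05 MWh


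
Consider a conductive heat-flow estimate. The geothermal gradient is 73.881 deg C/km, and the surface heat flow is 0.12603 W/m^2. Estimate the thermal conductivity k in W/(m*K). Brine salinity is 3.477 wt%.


k = q * 1000 / grad
k = 0.12603 * 1000 / 73.881
k = 1.7059 W/(m*K)


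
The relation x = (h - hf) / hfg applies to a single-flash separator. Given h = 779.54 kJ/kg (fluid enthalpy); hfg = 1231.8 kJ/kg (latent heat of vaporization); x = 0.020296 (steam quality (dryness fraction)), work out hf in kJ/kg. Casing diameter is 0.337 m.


hf = h - x * hfg
hf = 779.54 - 0.020296 * 1231.8
hf = 754.54 kJ/kg


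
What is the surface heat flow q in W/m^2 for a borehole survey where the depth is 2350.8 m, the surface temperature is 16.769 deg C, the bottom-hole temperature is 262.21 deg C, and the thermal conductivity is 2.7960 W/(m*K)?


Step 1: grad = (T_d - T_surf)/d * 1000 = (262.21 - 16.769)/2350.8 * 1000 = 104.4074 deg C/km
Step 2: q = k * grad / 1000 = 2.796 * 104.4074 / 1000 = 0.29192 W/m^2
q = 0.29192 W/m^2


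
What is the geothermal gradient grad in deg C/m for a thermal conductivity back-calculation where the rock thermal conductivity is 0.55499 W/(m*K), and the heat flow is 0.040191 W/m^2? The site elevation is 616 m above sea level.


grad = q / k * 1000
grad = 0.040191 / 0.55499 * 1000
grad = 72.41752 deg C/km
Convert: 72.41752 deg C/km * 0.001 = 0.072418 deg C/m
grad = 0.072418 deg C/m


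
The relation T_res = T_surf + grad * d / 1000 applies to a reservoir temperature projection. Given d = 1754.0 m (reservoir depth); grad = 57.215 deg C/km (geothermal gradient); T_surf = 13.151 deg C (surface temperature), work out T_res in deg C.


T_res = T_surf + grad * d / 1000
T_res = 13.151 + 57.215 * 1754.0 / 1000
T_res = 113.51 deg C
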